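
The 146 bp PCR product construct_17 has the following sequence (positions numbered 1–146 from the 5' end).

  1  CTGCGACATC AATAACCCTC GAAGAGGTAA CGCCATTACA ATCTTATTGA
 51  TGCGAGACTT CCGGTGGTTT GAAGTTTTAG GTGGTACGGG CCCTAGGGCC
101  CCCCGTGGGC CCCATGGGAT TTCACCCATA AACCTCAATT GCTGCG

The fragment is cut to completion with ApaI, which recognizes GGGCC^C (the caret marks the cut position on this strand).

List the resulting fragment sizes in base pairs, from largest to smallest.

ApaI sites (GGGCCC) start at positions 88, 96, 107.
ApaI cuts after base 5 of each site (before the last base), so after positions 92, 100, 111.
Linear molecule, 3 cuts → 4 fragments:
  1–92 → 92 bp
  93–100 → 8 bp
  101–111 → 11 bp
  112–146 → 35 bp
Sorted largest to smallest: 92, 35, 11, 8 bp.

92, 35, 11, 8 bp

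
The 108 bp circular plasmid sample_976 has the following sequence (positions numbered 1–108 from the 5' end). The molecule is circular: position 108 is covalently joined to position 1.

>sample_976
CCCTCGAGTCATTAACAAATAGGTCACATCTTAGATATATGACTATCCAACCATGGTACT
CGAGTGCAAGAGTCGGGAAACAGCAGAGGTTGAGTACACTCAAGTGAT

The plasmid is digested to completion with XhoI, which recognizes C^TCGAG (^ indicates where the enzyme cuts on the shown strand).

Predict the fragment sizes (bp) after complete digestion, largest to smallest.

XhoI sites (CTCGAG) start at positions 3, 59.
XhoI cuts after the first base of each site, so after positions 3, 59.
Circular molecule, 2 cuts → 2 fragments:
  4–59 → 56 bp
  60–108 then 1–3 → 49 + 3 = 52 bp
Sorted largest to smallest: 56, 52 bp.

56, 52 bp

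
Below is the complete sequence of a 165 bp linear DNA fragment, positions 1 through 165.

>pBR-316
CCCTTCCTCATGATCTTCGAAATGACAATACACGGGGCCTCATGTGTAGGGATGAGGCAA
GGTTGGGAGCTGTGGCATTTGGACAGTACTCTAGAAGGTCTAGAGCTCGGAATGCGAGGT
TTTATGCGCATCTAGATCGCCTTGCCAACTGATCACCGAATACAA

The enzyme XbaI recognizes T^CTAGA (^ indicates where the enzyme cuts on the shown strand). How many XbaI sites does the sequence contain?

TCTAGA occurs starting at positions 90, 99, 131.
XbaI cuts at 3 sites.

3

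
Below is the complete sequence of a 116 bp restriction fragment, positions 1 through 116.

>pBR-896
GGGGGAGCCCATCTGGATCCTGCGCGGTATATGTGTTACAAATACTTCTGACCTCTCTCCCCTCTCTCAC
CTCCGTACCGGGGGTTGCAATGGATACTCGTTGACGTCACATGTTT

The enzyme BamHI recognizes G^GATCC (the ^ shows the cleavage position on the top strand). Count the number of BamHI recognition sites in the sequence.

1

GGATCC occurs starting at position 15.
BamHI cuts at 1 site.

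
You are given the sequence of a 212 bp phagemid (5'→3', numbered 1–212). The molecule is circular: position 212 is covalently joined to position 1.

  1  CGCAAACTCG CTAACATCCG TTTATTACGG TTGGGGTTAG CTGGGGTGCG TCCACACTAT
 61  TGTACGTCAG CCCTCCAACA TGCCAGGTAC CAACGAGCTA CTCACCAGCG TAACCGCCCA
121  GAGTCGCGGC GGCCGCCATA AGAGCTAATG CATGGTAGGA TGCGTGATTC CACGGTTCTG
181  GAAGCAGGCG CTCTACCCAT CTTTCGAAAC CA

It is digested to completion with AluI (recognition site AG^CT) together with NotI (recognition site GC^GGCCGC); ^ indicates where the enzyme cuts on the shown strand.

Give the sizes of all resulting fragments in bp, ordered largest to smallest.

108, 57, 33, 14 bp

AluI sites (AGCT) start at positions 39, 96, 143.
AluI cuts after base 2 of each site, so after positions 40, 97, 144.
The NotI site (GCGGCCGC) starts at position 129.
NotI cuts after base 2 of each site, so after position 130.
Combined cut positions: 40, 97, 130, 144.
Circular molecule, 4 cuts → 4 fragments:
  41–97 → 57 bp
  98–130 → 33 bp
  131–144 → 14 bp
  145–212 then 1–40 → 68 + 40 = 108 bp
Sorted largest to smallest: 108, 57, 33, 14 bp.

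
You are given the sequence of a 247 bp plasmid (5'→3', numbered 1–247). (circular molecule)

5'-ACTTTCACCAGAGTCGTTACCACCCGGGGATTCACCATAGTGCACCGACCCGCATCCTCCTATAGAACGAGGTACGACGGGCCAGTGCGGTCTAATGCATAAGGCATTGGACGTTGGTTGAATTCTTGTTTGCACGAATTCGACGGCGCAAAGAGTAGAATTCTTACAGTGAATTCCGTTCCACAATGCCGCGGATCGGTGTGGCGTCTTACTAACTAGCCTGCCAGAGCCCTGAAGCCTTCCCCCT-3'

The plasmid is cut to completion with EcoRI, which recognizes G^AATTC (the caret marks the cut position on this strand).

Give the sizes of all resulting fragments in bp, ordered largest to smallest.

EcoRI sites (GAATTC) start at positions 120, 136, 158, 171.
EcoRI cuts after the first base of each site, so after positions 120, 136, 158, 171.
Circular molecule, 4 cuts → 4 fragments:
  121–136 → 16 bp
  137–158 → 22 bp
  159–171 → 13 bp
  172–247 then 1–120 → 76 + 120 = 196 bp
Sorted largest to smallest: 196, 22, 16, 13 bp.

196, 22, 16, 13 bp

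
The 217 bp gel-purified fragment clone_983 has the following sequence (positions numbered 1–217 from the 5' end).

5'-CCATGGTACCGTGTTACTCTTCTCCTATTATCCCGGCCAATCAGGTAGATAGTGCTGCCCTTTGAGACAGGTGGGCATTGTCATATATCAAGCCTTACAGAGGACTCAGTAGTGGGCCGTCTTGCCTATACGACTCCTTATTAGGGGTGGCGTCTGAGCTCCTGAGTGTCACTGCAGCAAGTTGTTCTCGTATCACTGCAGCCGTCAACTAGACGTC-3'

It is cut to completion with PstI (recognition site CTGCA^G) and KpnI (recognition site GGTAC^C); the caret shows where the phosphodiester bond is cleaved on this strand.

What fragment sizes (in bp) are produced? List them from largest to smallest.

167, 24, 17, 9 bp

PstI sites (CTGCAG) start at positions 172, 196.
PstI cuts after base 5 of each site (before the last base), so after positions 176, 200.
The KpnI site (GGTACC) starts at position 5.
KpnI cuts after base 5 of each site (before the last base), so after position 9.
Combined cut positions: 9, 176, 200.
Linear molecule, 3 cuts → 4 fragments:
  1–9 → 9 bp
  10–176 → 167 bp
  177–200 → 24 bp
  201–217 → 17 bp
Sorted largest to smallest: 167, 24, 17, 9 bp.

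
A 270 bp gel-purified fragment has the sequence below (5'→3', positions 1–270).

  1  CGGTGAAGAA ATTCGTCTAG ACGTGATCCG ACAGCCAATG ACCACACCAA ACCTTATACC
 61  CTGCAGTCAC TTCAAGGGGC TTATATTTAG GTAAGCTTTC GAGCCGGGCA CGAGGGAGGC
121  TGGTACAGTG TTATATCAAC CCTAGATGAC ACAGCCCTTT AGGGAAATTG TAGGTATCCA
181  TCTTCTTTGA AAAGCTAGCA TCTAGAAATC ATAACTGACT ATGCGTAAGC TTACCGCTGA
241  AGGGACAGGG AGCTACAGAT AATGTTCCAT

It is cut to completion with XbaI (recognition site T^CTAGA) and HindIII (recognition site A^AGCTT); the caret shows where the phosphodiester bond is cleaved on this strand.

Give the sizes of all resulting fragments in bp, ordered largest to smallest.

XbaI sites (TCTAGA) start at positions 16, 201.
XbaI cuts after the first base of each site, so after positions 16, 201.
HindIII sites (AAGCTT) start at positions 93, 227.
HindIII cuts after the first base of each site, so after positions 93, 227.
Combined cut positions: 16, 93, 201, 227.
Linear molecule, 4 cuts → 5 fragments:
  1–16 → 16 bp
  17–93 → 77 bp
  94–201 → 108 bp
  202–227 → 26 bp
  228–270 → 43 bp
Sorted largest to smallest: 108, 77, 43, 26, 16 bp.

108, 77, 43, 26, 16 bp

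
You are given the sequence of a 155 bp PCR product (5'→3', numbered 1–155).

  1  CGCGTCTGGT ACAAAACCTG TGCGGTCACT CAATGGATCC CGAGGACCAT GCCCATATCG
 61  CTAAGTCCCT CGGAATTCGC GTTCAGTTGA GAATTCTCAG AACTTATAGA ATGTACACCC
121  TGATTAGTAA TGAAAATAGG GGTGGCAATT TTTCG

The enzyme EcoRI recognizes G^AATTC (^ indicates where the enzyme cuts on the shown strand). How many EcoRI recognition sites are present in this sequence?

2

GAATTC occurs starting at positions 73, 91.
EcoRI cuts at 2 sites.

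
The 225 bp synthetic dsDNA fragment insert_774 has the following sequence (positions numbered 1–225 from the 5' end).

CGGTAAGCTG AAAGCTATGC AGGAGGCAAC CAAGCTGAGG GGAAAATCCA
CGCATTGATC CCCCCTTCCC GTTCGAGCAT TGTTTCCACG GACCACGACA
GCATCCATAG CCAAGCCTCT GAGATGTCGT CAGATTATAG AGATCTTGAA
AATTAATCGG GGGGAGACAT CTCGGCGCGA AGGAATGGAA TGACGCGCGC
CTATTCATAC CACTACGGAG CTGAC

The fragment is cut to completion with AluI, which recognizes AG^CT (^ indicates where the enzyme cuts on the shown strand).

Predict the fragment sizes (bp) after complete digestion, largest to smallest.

186, 20, 7, 7, 5 bp

AluI sites (AGCT) start at positions 6, 13, 33, 219.
AluI cuts after base 2 of each site, so after positions 7, 14, 34, 220.
Linear molecule, 4 cuts → 5 fragments:
  1–7 → 7 bp
  8–14 → 7 bp
  15–34 → 20 bp
  35–220 → 186 bp
  221–225 → 5 bp
Sorted largest to smallest: 186, 20, 7, 7, 5 bp.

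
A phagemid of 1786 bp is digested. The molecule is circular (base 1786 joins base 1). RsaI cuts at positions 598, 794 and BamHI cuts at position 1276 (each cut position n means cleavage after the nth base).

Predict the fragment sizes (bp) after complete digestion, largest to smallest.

1108, 482, 196 bp

Combined cut positions (sorted): 598, 794, 1276.
Circular molecule, 3 cuts → 3 fragments:
  794 − 598 = 196 bp
  1276 − 794 = 482 bp
  wrap: 1786 − 1276 + 598 = 1108 bp
Sorted largest to smallest: 1108, 482, 196 bp.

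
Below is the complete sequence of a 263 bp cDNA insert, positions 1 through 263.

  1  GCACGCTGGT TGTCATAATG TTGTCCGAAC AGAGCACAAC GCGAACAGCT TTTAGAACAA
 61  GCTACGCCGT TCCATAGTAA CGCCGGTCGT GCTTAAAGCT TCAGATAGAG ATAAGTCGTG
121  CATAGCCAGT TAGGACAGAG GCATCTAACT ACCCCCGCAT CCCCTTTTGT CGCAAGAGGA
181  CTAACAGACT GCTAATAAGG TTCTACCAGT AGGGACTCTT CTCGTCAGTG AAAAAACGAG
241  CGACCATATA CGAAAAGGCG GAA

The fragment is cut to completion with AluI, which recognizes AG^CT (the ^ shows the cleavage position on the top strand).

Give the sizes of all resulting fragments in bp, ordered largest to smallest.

165, 48, 37, 13 bp

AluI sites (AGCT) start at positions 47, 60, 97.
AluI cuts after base 2 of each site, so after positions 48, 61, 98.
Linear molecule, 3 cuts → 4 fragments:
  1–48 → 48 bp
  49–61 → 13 bp
  62–98 → 37 bp
  99–263 → 165 bp
Sorted largest to smallest: 165, 48, 37, 13 bp.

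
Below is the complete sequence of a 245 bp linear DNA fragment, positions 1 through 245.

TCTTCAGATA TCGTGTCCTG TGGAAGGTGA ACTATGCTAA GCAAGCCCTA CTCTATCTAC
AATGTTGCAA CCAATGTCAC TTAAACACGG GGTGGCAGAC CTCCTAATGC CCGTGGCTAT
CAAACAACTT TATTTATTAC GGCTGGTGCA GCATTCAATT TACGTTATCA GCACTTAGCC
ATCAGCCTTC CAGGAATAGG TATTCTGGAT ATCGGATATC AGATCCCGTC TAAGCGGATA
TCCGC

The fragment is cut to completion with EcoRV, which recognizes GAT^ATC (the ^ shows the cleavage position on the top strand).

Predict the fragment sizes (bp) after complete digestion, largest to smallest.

201, 22, 9, 7, 6 bp

EcoRV sites (GATATC) start at positions 7, 208, 215, 237.
EcoRV cuts after base 3 of each site, so after positions 9, 210, 217, 239.
Linear molecule, 4 cuts → 5 fragments:
  1–9 → 9 bp
  10–210 → 201 bp
  211–217 → 7 bp
  218–239 → 22 bp
  240–245 → 6 bp
Sorted largest to smallest: 201, 22, 9, 7, 6 bp.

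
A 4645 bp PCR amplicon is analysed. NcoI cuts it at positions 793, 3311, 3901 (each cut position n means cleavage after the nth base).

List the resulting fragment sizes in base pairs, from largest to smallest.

2518, 793, 744, 590 bp

Linear molecule, 3 cuts → 4 fragments:
  793 − 0 = 793 bp
  3311 − 793 = 2518 bp
  3901 − 3311 = 590 bp
  4645 − 3901 = 744 bp
Sorted largest to smallest: 2518, 793, 744, 590 bp.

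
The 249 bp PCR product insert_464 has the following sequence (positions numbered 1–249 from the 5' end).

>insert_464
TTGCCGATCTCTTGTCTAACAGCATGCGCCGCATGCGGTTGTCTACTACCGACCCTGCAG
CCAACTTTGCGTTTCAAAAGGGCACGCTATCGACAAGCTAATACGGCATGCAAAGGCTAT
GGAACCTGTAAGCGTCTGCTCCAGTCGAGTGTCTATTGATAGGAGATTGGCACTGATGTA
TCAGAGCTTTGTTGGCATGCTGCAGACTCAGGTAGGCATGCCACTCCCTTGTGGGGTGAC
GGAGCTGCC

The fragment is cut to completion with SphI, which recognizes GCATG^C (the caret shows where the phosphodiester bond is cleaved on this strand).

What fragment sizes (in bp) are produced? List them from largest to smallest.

SphI sites (GCATGC) start at positions 22, 31, 106, 195, 216.
SphI cuts after base 5 of each site (before the last base), so after positions 26, 35, 110, 199, 220.
Linear molecule, 5 cuts → 6 fragments:
  1–26 → 26 bp
  27–35 → 9 bp
  36–110 → 75 bp
  111–199 → 89 bp
  200–220 → 21 bp
  221–249 → 29 bp
Sorted largest to smallest: 89, 75, 29, 26, 21, 9 bp.

89, 75, 29, 26, 21, 9 bp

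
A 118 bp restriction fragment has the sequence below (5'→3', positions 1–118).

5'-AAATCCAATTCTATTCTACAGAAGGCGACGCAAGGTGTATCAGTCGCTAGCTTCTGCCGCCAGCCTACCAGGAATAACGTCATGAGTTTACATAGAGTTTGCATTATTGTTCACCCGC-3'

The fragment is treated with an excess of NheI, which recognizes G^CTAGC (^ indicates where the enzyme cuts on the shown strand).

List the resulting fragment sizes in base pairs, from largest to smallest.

The NheI site (GCTAGC) starts at position 46.
NheI cuts after the first base of each site, so after position 46.
Linear molecule, 1 cut → 2 fragments:
  1–46 → 46 bp
  47–118 → 72 bp
Sorted largest to smallest: 72, 46 bp.

72, 46 bp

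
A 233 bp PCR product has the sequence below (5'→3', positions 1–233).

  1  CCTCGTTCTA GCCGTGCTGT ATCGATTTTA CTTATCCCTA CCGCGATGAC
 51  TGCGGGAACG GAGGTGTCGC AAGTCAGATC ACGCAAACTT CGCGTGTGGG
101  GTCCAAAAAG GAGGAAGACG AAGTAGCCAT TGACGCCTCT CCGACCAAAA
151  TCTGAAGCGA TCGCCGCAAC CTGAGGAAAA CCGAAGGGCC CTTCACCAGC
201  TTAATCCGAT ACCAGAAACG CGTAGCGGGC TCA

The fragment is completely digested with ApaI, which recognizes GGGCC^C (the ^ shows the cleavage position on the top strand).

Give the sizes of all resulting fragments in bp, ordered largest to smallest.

The ApaI site (GGGCCC) starts at position 186.
ApaI cuts after base 5 of each site (before the last base), so after position 190.
Linear molecule, 1 cut → 2 fragments:
  1–190 → 190 bp
  191–233 → 43 bp
Sorted largest to smallest: 190, 43 bp.

190, 43 bp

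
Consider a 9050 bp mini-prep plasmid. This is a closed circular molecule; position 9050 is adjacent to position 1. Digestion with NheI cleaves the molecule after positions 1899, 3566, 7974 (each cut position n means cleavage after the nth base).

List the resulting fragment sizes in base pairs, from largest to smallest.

4408, 2975, 1667 bp

Circular molecule, 3 cuts → 3 fragments:
  3566 − 1899 = 1667 bp
  7974 − 3566 = 4408 bp
  wrap: 9050 − 7974 + 1899 = 2975 bp
Sorted largest to smallest: 4408, 2975, 1667 bp.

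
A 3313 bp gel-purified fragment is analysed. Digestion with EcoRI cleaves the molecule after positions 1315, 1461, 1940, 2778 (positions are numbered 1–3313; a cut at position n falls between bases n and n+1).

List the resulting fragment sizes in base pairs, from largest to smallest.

Linear molecule, 4 cuts → 5 fragments:
  1315 − 0 = 1315 bp
  1461 − 1315 = 146 bp
  1940 − 1461 = 479 bp
  2778 − 1940 = 838 bp
  3313 − 2778 = 535 bp
Sorted largest to smallest: 1315, 838, 535, 479, 146 bp.

1315, 838, 535, 479, 146 bp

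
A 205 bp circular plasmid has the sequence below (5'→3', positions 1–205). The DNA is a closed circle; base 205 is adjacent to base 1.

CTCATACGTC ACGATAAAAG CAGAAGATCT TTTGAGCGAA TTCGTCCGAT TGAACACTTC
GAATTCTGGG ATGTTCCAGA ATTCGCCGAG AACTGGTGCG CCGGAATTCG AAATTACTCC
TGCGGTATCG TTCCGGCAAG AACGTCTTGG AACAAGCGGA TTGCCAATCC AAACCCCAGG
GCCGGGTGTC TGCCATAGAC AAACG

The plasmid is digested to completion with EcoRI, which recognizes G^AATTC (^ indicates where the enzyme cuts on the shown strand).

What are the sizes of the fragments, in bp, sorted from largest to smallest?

EcoRI sites (GAATTC) start at positions 38, 61, 79, 104.
EcoRI cuts after the first base of each site, so after positions 38, 61, 79, 104.
Circular molecule, 4 cuts → 4 fragments:
  39–61 → 23 bp
  62–79 → 18 bp
  80–104 → 25 bp
  105–205 then 1–38 → 101 + 38 = 139 bp
Sorted largest to smallest: 139, 25, 23, 18 bp.

139, 25, 23, 18 bp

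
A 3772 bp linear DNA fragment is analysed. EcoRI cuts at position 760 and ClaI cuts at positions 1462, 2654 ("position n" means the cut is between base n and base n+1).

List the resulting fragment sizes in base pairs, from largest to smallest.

Combined cut positions (sorted): 760, 1462, 2654.
Linear molecule, 3 cuts → 4 fragments:
  760 − 0 = 760 bp
  1462 − 760 = 702 bp
  2654 − 1462 = 1192 bp
  3772 − 2654 = 1118 bp
Sorted largest to smallest: 1192, 1118, 760, 702 bp.

1192, 1118, 760, 702 bp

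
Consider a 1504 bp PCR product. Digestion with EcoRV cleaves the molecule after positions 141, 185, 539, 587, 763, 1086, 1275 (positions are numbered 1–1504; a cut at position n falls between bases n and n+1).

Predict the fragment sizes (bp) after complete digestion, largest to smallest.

Linear molecule, 7 cuts → 8 fragments:
  141 − 0 = 141 bp
  185 − 141 = 44 bp
  539 − 185 = 354 bp
  587 − 539 = 48 bp
  763 − 587 = 176 bp
  1086 − 763 = 323 bp
  1275 − 1086 = 189 bp
  1504 − 1275 = 229 bp
Sorted largest to smallest: 354, 323, 229, 189, 176, 141, 48, 44 bp.

354, 323, 229, 189, 176, 141, 48, 44 bp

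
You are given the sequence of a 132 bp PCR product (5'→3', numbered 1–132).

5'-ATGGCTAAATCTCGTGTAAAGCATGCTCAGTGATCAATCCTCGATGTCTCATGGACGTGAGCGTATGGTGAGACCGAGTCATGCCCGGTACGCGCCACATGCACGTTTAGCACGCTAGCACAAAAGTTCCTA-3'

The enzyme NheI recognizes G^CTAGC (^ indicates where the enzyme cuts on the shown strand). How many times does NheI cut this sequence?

1

GCTAGC occurs starting at position 114.
NheI cuts at 1 site.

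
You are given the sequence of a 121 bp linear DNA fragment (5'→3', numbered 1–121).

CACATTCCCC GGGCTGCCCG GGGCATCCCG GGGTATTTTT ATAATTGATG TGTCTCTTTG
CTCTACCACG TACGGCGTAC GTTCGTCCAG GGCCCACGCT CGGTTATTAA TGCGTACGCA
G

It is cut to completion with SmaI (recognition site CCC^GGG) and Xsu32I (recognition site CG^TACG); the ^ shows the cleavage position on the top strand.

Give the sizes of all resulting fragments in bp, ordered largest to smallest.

SmaI sites (CCCGGG) start at positions 8, 17, 27.
SmaI cuts after base 3 of each site, so after positions 10, 19, 29.
Xsu32I sites (CGTACG) start at positions 69, 76, 113.
Xsu32I cuts after base 2 of each site, so after positions 70, 77, 114.
Combined cut positions: 10, 19, 29, 70, 77, 114.
Linear molecule, 6 cuts → 7 fragments:
  1–10 → 10 bp
  11–19 → 9 bp
  20–29 → 10 bp
  30–70 → 41 bp
  71–77 → 7 bp
  78–114 → 37 bp
  115–121 → 7 bp
Sorted largest to smallest: 41, 37, 10, 10, 9, 7, 7 bp.

41, 37, 10, 10, 9, 7, 7 bp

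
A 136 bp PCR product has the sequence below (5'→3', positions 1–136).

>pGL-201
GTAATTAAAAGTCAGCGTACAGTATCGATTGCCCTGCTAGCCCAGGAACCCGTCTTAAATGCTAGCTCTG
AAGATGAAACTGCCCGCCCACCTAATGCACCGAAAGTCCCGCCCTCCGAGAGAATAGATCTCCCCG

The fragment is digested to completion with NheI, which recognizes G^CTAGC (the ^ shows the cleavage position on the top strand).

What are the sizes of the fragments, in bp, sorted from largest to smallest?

75, 36, 25 bp

NheI sites (GCTAGC) start at positions 36, 61.
NheI cuts after the first base of each site, so after positions 36, 61.
Linear molecule, 2 cuts → 3 fragments:
  1–36 → 36 bp
  37–61 → 25 bp
  62–136 → 75 bp
Sorted largest to smallest: 75, 36, 25 bp.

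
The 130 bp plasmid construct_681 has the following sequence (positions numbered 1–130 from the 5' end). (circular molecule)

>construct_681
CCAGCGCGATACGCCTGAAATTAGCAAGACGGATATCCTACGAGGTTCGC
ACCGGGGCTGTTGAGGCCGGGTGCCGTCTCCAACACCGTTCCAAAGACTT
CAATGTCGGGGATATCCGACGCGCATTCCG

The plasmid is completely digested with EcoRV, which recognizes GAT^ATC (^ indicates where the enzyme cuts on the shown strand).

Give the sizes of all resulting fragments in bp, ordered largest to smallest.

79, 51 bp

EcoRV sites (GATATC) start at positions 32, 111.
EcoRV cuts after base 3 of each site, so after positions 34, 113.
Circular molecule, 2 cuts → 2 fragments:
  35–113 → 79 bp
  114–130 then 1–34 → 17 + 34 = 51 bp
Sorted largest to smallest: 79, 51 bp.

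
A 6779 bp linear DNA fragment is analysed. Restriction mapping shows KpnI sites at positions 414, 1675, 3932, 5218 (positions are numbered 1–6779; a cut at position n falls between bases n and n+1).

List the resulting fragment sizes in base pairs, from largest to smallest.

Linear molecule, 4 cuts → 5 fragments:
  414 − 0 = 414 bp
  1675 − 414 = 1261 bp
  3932 − 1675 = 2257 bp
  5218 − 3932 = 1286 bp
  6779 − 5218 = 1561 bp
Sorted largest to smallest: 2257, 1561, 1286, 1261, 414 bp.

2257, 1561, 1286, 1261, 414 bp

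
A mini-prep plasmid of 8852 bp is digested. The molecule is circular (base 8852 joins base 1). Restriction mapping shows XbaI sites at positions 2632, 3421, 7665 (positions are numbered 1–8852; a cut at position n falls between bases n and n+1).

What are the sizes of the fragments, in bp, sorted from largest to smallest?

Circular molecule, 3 cuts → 3 fragments:
  3421 − 2632 = 789 bp
  7665 − 3421 = 4244 bp
  wrap: 8852 − 7665 + 2632 = 3819 bp
Sorted largest to smallest: 4244, 3819, 789 bp.

4244, 3819, 789 bp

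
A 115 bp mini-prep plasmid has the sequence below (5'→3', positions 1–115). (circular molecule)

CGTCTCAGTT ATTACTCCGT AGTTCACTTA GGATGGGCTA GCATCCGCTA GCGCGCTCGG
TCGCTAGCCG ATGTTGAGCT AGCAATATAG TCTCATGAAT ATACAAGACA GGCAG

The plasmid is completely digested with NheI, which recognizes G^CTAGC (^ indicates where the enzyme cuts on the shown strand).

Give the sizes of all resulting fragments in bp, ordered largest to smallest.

74, 16, 15, 10 bp

NheI sites (GCTAGC) start at positions 37, 47, 63, 78.
NheI cuts after the first base of each site, so after positions 37, 47, 63, 78.
Circular molecule, 4 cuts → 4 fragments:
  38–47 → 10 bp
  48–63 → 16 bp
  64–78 → 15 bp
  79–115 then 1–37 → 37 + 37 = 74 bp
Sorted largest to smallest: 74, 16, 15, 10 bp.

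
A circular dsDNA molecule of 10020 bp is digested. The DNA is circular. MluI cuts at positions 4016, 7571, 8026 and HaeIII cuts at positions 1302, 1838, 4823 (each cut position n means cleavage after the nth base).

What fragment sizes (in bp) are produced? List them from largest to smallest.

3296, 2748, 2178, 807, 536, 455 bp

Combined cut positions (sorted): 1302, 1838, 4016, 4823, 7571, 8026.
Circular molecule, 6 cuts → 6 fragments:
  1838 − 1302 = 536 bp
  4016 − 1838 = 2178 bp
  4823 − 4016 = 807 bp
  7571 − 4823 = 2748 bp
  8026 − 7571 = 455 bp
  wrap: 10020 − 8026 + 1302 = 3296 bp
Sorted largest to smallest: 3296, 2748, 2178, 807, 536, 455 bp.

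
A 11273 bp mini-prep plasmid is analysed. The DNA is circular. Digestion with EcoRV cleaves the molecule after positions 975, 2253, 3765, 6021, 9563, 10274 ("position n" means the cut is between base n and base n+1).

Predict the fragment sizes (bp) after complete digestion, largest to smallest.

Circular molecule, 6 cuts → 6 fragments:
  2253 − 975 = 1278 bp
  3765 − 2253 = 1512 bp
  6021 − 3765 = 2256 bp
  9563 − 6021 = 3542 bp
  10274 − 9563 = 711 bp
  wrap: 11273 − 10274 + 975 = 1974 bp
Sorted largest to smallest: 3542, 2256, 1974, 1512, 1278, 711 bp.

3542, 2256, 1974, 1512, 1278, 711 bp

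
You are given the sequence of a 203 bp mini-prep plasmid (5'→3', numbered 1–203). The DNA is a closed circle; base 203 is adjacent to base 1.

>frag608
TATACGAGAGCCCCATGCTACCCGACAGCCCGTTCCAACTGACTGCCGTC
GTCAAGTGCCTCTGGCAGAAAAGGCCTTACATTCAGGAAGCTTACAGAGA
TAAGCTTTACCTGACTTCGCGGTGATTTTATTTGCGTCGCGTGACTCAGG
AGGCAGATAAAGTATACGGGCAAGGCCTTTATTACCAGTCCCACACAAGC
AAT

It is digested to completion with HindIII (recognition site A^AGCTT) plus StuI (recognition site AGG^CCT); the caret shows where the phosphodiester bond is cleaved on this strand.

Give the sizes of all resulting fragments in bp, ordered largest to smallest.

HindIII sites (AAGCTT) start at positions 88, 102.
HindIII cuts after the first base of each site, so after positions 88, 102.
StuI sites (AGGCCT) start at positions 72, 173.
StuI cuts after base 3 of each site, so after positions 74, 175.
Combined cut positions: 74, 88, 102, 175.
Circular molecule, 4 cuts → 4 fragments:
  75–88 → 14 bp
  89–102 → 14 bp
  103–175 → 73 bp
  176–203 then 1–74 → 28 + 74 = 102 bp
Sorted largest to smallest: 102, 73, 14, 14 bp.

102, 73, 14, 14 bp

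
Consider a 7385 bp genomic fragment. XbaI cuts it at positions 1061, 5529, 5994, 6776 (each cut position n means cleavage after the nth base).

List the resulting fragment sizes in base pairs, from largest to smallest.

Linear molecule, 4 cuts → 5 fragments:
  1061 − 0 = 1061 bp
  5529 − 1061 = 4468 bp
  5994 − 5529 = 465 bp
  6776 − 5994 = 782 bp
  7385 − 6776 = 609 bp
Sorted largest to smallest: 4468, 1061, 782, 609, 465 bp.

4468, 1061, 782, 609, 465 bp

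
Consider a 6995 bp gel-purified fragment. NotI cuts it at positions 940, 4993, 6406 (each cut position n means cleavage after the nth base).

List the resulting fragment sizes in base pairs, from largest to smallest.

4053, 1413, 940, 589 bp

Linear molecule, 3 cuts → 4 fragments:
  940 − 0 = 940 bp
  4993 − 940 = 4053 bp
  6406 − 4993 = 1413 bp
  6995 − 6406 = 589 bp
Sorted largest to smallest: 4053, 1413, 940, 589 bp.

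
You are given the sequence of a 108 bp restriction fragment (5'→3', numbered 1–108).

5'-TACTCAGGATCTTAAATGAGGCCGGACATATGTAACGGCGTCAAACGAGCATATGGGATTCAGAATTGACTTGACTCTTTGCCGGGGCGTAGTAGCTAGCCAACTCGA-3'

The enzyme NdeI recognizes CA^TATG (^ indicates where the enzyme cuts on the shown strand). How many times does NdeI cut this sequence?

2

CATATG occurs starting at positions 27, 50.
NdeI cuts at 2 sites.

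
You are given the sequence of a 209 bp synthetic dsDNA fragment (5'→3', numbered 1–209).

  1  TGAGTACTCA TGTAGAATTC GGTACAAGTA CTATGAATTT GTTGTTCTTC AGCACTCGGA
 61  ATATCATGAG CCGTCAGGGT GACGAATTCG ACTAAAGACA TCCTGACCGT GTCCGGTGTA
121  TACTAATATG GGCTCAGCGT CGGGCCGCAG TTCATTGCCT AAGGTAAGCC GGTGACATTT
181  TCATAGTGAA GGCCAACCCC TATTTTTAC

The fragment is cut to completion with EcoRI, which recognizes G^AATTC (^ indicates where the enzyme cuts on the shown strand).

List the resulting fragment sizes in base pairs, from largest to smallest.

125, 69, 15 bp

EcoRI sites (GAATTC) start at positions 15, 84.
EcoRI cuts after the first base of each site, so after positions 15, 84.
Linear molecule, 2 cuts → 3 fragments:
  1–15 → 15 bp
  16–84 → 69 bp
  85–209 → 125 bp
Sorted largest to smallest: 125, 69, 15 bp.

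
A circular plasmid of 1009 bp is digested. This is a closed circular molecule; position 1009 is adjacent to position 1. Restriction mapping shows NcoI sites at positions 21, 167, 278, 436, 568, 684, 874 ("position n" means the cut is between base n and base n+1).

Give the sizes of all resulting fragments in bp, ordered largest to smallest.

Circular molecule, 7 cuts → 7 fragments:
  167 − 21 = 146 bp
  278 − 167 = 111 bp
  436 − 278 = 158 bp
  568 − 436 = 132 bp
  684 − 568 = 116 bp
  874 − 684 = 190 bp
  wrap: 1009 − 874 + 21 = 156 bp
Sorted largest to smallest: 190, 158, 156, 146, 132, 116, 111 bp.

190, 158, 156, 146, 132, 116, 111 bp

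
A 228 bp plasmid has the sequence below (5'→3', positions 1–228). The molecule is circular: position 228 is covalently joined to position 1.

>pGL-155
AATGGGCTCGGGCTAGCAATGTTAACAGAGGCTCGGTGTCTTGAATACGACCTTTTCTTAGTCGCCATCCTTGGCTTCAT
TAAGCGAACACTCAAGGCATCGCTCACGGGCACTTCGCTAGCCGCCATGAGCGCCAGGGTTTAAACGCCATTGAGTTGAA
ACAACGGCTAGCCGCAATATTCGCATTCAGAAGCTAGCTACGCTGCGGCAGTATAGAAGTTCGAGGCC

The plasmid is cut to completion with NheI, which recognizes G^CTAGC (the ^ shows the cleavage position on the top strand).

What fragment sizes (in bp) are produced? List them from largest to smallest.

NheI sites (GCTAGC) start at positions 12, 117, 167, 193.
NheI cuts after the first base of each site, so after positions 12, 117, 167, 193.
Circular molecule, 4 cuts → 4 fragments:
  13–117 → 105 bp
  118–167 → 50 bp
  168–193 → 26 bp
  194–228 then 1–12 → 35 + 12 = 47 bp
Sorted largest to smallest: 105, 50, 47, 26 bp.

105, 50, 47, 26 bp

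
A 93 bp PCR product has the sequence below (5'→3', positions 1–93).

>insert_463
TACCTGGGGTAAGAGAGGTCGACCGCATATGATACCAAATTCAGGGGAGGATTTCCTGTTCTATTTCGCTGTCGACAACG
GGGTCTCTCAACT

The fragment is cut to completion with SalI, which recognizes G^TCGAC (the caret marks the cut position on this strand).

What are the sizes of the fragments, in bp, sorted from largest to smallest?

53, 22, 18 bp

SalI sites (GTCGAC) start at positions 18, 71.
SalI cuts after the first base of each site, so after positions 18, 71.
Linear molecule, 2 cuts → 3 fragments:
  1–18 → 18 bp
  19–71 → 53 bp
  72–93 → 22 bp
Sorted largest to smallest: 53, 22, 18 bp.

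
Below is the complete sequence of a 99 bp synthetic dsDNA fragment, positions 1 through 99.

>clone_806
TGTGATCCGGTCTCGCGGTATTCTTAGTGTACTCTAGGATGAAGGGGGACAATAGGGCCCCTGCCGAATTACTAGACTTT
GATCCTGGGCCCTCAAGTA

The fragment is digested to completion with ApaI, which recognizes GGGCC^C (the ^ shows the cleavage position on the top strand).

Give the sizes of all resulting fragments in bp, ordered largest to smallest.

59, 32, 8 bp

ApaI sites (GGGCCC) start at positions 55, 87.
ApaI cuts after base 5 of each site (before the last base), so after positions 59, 91.
Linear molecule, 2 cuts → 3 fragments:
  1–59 → 59 bp
  60–91 → 32 bp
  92–99 → 8 bp
Sorted largest to smallest: 59, 32, 8 bp.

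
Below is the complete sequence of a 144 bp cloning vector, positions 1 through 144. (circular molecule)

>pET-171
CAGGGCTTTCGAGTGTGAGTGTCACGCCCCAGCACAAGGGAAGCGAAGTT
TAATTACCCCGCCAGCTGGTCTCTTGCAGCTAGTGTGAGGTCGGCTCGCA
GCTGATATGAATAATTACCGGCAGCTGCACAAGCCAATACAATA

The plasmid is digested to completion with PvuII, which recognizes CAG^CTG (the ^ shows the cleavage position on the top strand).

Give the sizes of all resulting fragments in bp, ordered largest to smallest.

PvuII sites (CAGCTG) start at positions 63, 99, 122.
PvuII cuts after base 3 of each site, so after positions 65, 101, 124.
Circular molecule, 3 cuts → 3 fragments:
  66–101 → 36 bp
  102–124 → 23 bp
  125–144 then 1–65 → 20 + 65 = 85 bp
Sorted largest to smallest: 85, 36, 23 bp.

85, 36, 23 bp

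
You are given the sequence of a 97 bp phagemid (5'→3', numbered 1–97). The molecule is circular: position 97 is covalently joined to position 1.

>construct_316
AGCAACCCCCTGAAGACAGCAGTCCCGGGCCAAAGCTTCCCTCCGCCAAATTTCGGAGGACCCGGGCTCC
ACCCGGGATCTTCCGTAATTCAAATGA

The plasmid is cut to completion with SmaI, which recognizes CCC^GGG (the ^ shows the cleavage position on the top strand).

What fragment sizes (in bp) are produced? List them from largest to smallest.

49, 37, 11 bp

SmaI sites (CCCGGG) start at positions 24, 61, 72.
SmaI cuts after base 3 of each site, so after positions 26, 63, 74.
Circular molecule, 3 cuts → 3 fragments:
  27–63 → 37 bp
  64–74 → 11 bp
  75–97 then 1–26 → 23 + 26 = 49 bp
Sorted largest to smallest: 49, 37, 11 bp.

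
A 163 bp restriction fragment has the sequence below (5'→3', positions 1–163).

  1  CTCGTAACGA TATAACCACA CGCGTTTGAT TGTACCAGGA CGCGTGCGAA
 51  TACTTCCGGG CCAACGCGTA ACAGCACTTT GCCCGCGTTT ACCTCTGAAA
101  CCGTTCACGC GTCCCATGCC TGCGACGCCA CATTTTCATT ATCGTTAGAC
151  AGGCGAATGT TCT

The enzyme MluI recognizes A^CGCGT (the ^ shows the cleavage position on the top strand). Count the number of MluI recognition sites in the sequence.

ACGCGT occurs starting at positions 20, 40, 64, 107.
MluI cuts at 4 sites.

4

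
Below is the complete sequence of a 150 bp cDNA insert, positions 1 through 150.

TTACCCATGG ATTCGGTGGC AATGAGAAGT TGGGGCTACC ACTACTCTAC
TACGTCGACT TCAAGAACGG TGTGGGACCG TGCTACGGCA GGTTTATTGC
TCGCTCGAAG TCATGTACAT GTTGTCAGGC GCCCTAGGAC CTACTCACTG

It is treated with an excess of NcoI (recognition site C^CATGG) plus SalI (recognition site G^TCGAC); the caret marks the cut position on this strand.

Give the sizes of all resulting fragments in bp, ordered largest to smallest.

96, 49, 5 bp

The NcoI site (CCATGG) starts at position 5.
NcoI cuts after the first base of each site, so after position 5.
The SalI site (GTCGAC) starts at position 54.
SalI cuts after the first base of each site, so after position 54.
Combined cut positions: 5, 54.
Linear molecule, 2 cuts → 3 fragments:
  1–5 → 5 bp
  6–54 → 49 bp
  55–150 → 96 bp
Sorted largest to smallest: 96, 49, 5 bp.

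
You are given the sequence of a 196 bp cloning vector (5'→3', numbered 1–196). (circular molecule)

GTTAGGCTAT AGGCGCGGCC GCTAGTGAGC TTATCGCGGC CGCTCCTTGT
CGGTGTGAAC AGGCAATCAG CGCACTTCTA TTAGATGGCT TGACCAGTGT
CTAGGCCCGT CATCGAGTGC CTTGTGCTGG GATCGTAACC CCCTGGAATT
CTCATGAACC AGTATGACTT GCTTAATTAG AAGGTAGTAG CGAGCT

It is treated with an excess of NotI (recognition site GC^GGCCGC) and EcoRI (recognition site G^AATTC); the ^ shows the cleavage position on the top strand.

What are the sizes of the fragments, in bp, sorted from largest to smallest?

109, 66, 21 bp

NotI sites (GCGGCCGC) start at positions 15, 36.
NotI cuts after base 2 of each site, so after positions 16, 37.
The EcoRI site (GAATTC) starts at position 146.
EcoRI cuts after the first base of each site, so after position 146.
Combined cut positions: 16, 37, 146.
Circular molecule, 3 cuts → 3 fragments:
  17–37 → 21 bp
  38–146 → 109 bp
  147–196 then 1–16 → 50 + 16 = 66 bp
Sorted largest to smallest: 109, 66, 21 bp.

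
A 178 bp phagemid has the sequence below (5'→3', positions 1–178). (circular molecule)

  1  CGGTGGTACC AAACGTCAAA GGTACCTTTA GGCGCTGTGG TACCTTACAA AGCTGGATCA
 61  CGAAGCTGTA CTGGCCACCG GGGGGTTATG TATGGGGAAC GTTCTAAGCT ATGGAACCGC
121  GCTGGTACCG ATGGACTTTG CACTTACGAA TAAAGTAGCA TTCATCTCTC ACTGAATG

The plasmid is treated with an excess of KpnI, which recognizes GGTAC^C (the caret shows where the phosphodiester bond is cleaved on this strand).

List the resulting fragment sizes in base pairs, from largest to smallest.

KpnI sites (GGTACC) start at positions 5, 21, 39, 124.
KpnI cuts after base 5 of each site (before the last base), so after positions 9, 25, 43, 128.
Circular molecule, 4 cuts → 4 fragments:
  10–25 → 16 bp
  26–43 → 18 bp
  44–128 → 85 bp
  129–178 then 1–9 → 50 + 9 = 59 bp
Sorted largest to smallest: 85, 59, 18, 16 bp.

85, 59, 18, 16 bp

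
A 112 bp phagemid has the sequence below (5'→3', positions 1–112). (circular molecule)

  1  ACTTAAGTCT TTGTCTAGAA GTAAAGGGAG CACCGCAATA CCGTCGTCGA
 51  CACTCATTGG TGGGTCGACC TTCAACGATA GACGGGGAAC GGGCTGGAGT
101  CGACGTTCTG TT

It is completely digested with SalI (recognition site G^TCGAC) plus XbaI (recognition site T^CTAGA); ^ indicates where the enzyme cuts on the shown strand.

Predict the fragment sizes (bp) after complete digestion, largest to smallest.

SalI sites (GTCGAC) start at positions 46, 64, 99.
SalI cuts after the first base of each site, so after positions 46, 64, 99.
The XbaI site (TCTAGA) starts at position 14.
XbaI cuts after the first base of each site, so after position 14.
Combined cut positions: 14, 46, 64, 99.
Circular molecule, 4 cuts → 4 fragments:
  15–46 → 32 bp
  47–64 → 18 bp
  65–99 → 35 bp
  100–112 then 1–14 → 13 + 14 = 27 bp
Sorted largest to smallest: 35, 32, 27, 18 bp.

35, 32, 27, 18 bp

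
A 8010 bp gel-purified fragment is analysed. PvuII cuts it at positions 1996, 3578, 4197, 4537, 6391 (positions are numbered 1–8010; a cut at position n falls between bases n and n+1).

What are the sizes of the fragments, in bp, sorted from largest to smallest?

Linear molecule, 5 cuts → 6 fragments:
  1996 − 0 = 1996 bp
  3578 − 1996 = 1582 bp
  4197 − 3578 = 619 bp
  4537 − 4197 = 340 bp
  6391 − 4537 = 1854 bp
  8010 − 6391 = 1619 bp
Sorted largest to smallest: 1996, 1854, 1619, 1582, 619, 340 bp.

1996, 1854, 1619, 1582, 619, 340 bp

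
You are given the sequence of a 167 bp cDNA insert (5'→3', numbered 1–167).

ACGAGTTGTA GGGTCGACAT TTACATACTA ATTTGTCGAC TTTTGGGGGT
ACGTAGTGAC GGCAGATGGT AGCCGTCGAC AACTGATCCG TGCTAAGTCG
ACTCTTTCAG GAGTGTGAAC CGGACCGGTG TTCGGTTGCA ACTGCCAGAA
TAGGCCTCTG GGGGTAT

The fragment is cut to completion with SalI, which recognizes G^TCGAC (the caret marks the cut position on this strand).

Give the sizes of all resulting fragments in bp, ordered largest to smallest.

SalI sites (GTCGAC) start at positions 13, 35, 75, 97.
SalI cuts after the first base of each site, so after positions 13, 35, 75, 97.
Linear molecule, 4 cuts → 5 fragments:
  1–13 → 13 bp
  14–35 → 22 bp
  36–75 → 40 bp
  76–97 → 22 bp
  98–167 → 70 bp
Sorted largest to smallest: 70, 40, 22, 22, 13 bp.

70, 40, 22, 22, 13 bp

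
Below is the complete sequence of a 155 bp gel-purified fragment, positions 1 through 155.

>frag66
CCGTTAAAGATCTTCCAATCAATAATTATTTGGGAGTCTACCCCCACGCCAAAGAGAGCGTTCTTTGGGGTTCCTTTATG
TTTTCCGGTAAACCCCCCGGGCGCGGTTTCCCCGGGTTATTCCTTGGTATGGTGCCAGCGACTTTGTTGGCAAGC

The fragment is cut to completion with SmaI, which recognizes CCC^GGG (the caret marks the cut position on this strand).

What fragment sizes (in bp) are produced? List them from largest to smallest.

SmaI sites (CCCGGG) start at positions 96, 111.
SmaI cuts after base 3 of each site, so after positions 98, 113.
Linear molecule, 2 cuts → 3 fragments:
  1–98 → 98 bp
  99–113 → 15 bp
  114–155 → 42 bp
Sorted largest to smallest: 98, 42, 15 bp.

98, 42, 15 bp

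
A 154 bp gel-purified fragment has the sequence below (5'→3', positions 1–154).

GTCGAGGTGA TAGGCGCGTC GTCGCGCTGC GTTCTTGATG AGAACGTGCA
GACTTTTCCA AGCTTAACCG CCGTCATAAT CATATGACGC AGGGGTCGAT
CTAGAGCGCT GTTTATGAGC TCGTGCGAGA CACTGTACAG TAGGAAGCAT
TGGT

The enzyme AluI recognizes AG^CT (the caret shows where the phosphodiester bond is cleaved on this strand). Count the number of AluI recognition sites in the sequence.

AGCT occurs starting at positions 61, 118.
AluI cuts at 2 sites.

2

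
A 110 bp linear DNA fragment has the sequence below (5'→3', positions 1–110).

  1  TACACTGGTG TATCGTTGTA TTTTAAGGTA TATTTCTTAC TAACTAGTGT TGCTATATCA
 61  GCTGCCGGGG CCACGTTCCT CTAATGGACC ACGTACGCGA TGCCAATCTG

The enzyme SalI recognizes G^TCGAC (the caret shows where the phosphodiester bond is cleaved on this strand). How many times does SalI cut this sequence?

No occurrence of GTCGAC is present in the sequence.
SalI does not cut: 0 sites.

0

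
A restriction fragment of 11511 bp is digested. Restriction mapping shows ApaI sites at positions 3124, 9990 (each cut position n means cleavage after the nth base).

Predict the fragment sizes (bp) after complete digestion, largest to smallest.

6866, 3124, 1521 bp

Linear molecule, 2 cuts → 3 fragments:
  3124 − 0 = 3124 bp
  9990 − 3124 = 6866 bp
  11511 − 9990 = 1521 bp
Sorted largest to smallest: 6866, 3124, 1521 bp.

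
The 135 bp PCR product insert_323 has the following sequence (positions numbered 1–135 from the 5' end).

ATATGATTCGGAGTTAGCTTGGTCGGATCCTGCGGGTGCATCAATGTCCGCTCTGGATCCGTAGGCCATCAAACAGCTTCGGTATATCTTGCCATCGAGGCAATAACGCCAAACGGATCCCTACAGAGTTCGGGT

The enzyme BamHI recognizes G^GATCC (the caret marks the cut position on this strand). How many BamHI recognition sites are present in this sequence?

GGATCC occurs starting at positions 25, 55, 115.
BamHI cuts at 3 sites.

3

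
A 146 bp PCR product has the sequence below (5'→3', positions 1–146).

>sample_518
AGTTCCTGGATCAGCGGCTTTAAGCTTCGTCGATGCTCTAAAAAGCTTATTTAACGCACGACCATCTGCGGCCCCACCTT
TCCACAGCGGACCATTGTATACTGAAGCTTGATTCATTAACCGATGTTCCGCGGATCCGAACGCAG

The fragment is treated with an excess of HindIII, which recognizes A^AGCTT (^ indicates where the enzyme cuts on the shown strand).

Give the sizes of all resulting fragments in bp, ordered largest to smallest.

62, 41, 22, 21 bp

HindIII sites (AAGCTT) start at positions 22, 43, 105.
HindIII cuts after the first base of each site, so after positions 22, 43, 105.
Linear molecule, 3 cuts → 4 fragments:
  1–22 → 22 bp
  23–43 → 21 bp
  44–105 → 62 bp
  106–146 → 41 bp
Sorted largest to smallest: 62, 41, 22, 21 bp.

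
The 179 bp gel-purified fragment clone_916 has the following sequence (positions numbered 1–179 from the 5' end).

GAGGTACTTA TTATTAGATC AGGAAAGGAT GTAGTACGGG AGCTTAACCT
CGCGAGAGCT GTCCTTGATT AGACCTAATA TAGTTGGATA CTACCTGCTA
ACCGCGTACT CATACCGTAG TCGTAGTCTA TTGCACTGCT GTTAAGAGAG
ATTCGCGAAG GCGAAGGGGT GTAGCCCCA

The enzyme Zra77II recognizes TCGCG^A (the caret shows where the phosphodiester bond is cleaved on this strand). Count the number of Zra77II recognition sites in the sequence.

2

TCGCGA occurs starting at positions 50, 153.
Zra77II cuts at 2 sites.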